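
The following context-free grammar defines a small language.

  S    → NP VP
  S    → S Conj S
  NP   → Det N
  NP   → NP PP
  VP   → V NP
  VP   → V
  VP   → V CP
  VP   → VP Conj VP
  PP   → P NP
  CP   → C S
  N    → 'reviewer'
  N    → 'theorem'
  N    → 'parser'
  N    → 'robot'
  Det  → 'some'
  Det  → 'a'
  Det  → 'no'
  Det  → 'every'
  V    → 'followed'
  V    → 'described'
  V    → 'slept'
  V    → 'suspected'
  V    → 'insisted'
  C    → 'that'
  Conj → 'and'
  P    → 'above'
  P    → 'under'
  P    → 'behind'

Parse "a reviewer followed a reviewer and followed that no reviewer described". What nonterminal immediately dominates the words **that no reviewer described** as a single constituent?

[S [NP [Det a] [N reviewer]] [VP [VP [V followed] [NP [Det a] [N reviewer]]] [Conj and] [VP [V followed] [CP [C that] [S [NP [Det no] [N reviewer]] [VP [V described]]]]]]]
The span 'that no reviewer described' is the CP node built by CP → C S.

CP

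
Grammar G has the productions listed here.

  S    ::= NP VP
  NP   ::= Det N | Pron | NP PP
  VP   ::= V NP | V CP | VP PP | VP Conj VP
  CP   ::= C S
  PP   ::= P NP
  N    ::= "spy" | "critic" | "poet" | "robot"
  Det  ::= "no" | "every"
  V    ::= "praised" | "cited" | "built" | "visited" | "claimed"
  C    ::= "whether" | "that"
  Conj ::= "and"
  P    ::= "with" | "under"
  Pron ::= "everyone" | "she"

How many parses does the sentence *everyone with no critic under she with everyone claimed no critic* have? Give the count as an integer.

Two of the 5 distinct bracketings:
[S [NP [NP [Pron everyone]] [PP [P with] [NP [NP [Det no] [N critic]] [PP [P under] [NP [NP [Pron she]] [PP [P with] [NP [Pron everyone]]]]]]]] [VP [V claimed] [NP [Det no] [N critic]]]]
[S [NP [NP [Pron everyone]] [PP [P with] [NP [NP [NP [Det no] [N critic]] [PP [P under] [NP [Pron she]]]] [PP [P with] [NP [Pron everyone]]]]]] [VP [V claimed] [NP [Det no] [N critic]]]]
The trees differ in how a recursive rule is bracketed over the same span.

5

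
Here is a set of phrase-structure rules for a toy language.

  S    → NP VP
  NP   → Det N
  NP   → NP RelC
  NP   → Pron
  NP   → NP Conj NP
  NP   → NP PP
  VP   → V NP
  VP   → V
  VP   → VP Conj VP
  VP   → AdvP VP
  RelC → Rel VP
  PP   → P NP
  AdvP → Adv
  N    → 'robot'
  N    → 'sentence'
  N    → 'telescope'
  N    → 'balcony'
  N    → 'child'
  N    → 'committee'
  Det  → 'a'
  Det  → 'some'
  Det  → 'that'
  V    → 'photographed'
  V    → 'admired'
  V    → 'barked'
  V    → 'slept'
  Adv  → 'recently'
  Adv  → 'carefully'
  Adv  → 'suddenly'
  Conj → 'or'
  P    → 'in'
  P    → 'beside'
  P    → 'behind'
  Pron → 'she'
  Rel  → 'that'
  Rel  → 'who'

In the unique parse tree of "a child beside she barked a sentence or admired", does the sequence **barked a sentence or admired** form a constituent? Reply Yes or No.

[S [NP [NP [Det a] [N child]] [PP [P beside] [NP [Pron she]]]] [VP [VP [V barked] [NP [Det a] [N sentence]]] [Conj or] [VP [V admired]]]]
The words 'barked a sentence or admired' are exhaustively dominated by a single VP node (built by VP → VP Conj VP), so they form a constituent.

Yes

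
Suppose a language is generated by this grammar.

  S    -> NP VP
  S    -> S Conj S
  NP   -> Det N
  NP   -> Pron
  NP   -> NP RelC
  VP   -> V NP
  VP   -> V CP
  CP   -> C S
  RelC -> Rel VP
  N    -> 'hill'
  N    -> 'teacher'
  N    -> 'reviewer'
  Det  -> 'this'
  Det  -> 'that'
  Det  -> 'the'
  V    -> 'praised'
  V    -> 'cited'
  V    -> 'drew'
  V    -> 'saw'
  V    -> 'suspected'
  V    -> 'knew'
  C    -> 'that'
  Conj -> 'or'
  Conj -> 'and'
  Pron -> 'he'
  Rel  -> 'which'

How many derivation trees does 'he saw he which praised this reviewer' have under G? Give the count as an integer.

[S [NP [Pron he]] [VP [V saw] [NP [NP [Pron he]] [RelC [Rel which] [VP [V praised] [NP [Det this] [N reviewer]]]]]]]
No rule offers an alternative attachment or grouping for any span, so this is the only derivation.

1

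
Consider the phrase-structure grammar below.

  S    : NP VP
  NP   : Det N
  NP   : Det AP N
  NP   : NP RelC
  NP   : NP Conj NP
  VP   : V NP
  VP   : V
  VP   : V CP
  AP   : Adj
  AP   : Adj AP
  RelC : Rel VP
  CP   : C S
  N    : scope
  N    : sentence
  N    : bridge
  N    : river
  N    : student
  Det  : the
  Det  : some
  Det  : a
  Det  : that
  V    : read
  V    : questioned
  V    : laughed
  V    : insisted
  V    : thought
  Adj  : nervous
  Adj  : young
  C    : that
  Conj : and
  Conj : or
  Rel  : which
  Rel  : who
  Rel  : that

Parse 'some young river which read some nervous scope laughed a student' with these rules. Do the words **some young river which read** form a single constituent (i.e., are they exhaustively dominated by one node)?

No

[S [NP [NP [Det some] [AP [Adj young]] [N river]] [RelC [Rel which] [VP [V read] [NP [Det some] [AP [Adj nervous]] [N scope]]]]] [VP [V laughed] [NP [Det a] [N student]]]]
The smallest constituent containing 'some young river which read' is the NP spanning 'some young river which read some nervous scope'; no single node in the tree dominates exactly the given words.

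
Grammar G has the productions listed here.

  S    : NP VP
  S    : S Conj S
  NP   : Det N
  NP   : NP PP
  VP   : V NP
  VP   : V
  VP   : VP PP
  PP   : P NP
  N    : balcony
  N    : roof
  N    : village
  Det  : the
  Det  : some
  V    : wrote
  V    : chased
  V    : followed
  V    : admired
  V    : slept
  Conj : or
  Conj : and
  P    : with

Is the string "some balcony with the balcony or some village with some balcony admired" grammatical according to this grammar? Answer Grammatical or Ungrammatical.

For S → NP VP, every NP-prefix leaves a non-VP remainder: after 'some balcony' the remainder is not a VP; after 'some balcony with the balcony' the remainder is not a VP. The alternative S rule S → S Conj S likewise has no satisfying split.

Ungrammatical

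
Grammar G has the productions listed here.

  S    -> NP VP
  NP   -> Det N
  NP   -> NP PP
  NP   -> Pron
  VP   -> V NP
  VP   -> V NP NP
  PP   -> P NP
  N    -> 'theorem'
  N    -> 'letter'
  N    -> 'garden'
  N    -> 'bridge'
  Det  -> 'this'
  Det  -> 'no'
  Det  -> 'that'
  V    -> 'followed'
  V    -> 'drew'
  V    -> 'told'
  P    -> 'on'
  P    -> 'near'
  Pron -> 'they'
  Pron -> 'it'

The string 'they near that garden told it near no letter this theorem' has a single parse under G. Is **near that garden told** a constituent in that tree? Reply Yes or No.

No

[S [NP [NP [Pron they]] [PP [P near] [NP [Det that] [N garden]]]] [VP [V told] [NP [NP [Pron it]] [PP [P near] [NP [Det no] [N letter]]]] [NP [Det this] [N theorem]]]]
The smallest constituent containing 'near that garden told' is the S spanning 'they near that garden told it near no letter this theorem'; no single node in the tree dominates exactly the given words.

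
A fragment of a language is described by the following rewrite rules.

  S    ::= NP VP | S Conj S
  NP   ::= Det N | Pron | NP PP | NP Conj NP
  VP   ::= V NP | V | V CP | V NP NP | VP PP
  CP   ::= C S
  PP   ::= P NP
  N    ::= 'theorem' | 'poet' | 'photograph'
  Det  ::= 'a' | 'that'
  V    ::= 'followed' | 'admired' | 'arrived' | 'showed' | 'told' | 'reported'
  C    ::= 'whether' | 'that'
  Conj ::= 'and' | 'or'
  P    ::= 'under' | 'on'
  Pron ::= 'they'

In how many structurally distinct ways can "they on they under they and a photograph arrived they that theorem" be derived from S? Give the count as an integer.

Two of the 5 distinct bracketings:
[S [NP [NP [Pron they]] [PP [P on] [NP [NP [Pron they]] [PP [P under] [NP [NP [Pron they]] [Conj and] [NP [Det a] [N photograph]]]]]]] [VP [V arrived] [NP [Pron they]] [NP [Det that] [N theorem]]]]
[S [NP [NP [Pron they]] [PP [P on] [NP [NP [NP [Pron they]] [PP [P under] [NP [Pron they]]]] [Conj and] [NP [Det a] [N photograph]]]]] [VP [V arrived] [NP [Pron they]] [NP [Det that] [N theorem]]]]
The trees differ in how a recursive rule is bracketed over the same span.

5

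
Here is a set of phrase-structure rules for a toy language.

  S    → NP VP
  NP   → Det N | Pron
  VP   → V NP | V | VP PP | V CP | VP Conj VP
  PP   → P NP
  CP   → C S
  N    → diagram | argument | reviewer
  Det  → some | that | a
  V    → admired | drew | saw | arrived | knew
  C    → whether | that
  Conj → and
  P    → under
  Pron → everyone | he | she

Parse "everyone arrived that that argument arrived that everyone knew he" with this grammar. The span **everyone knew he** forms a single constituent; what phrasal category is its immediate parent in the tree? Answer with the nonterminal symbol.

[S [NP [Pron everyone]] [VP [V arrived] [CP [C that] [S [NP [Det that] [N argument]] [VP [V arrived] [CP [C that] [S [NP [Pron everyone]] [VP [V knew] [NP [Pron he]]]]]]]]]]
The span 'everyone knew he' is the S node built by S → NP VP.
Its mother is the CP built by CP → C S.

CP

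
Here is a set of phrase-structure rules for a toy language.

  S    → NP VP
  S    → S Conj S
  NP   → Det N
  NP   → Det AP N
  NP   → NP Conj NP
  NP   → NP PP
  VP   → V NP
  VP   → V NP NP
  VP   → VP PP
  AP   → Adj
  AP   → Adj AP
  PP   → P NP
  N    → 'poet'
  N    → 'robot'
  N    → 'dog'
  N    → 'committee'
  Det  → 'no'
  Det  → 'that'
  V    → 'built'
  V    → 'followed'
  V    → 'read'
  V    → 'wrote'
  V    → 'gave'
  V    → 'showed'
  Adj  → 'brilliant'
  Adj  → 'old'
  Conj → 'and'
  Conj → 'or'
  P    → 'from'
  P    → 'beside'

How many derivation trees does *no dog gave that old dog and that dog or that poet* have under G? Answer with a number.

2

The two bracketings:
[S [NP [Det no] [N dog]] [VP [V gave] [NP [NP [Det that] [AP [Adj old]] [N dog]] [Conj and] [NP [NP [Det that] [N dog]] [Conj or] [NP [Det that] [N poet]]]]]]
[S [NP [Det no] [N dog]] [VP [V gave] [NP [NP [NP [Det that] [AP [Adj old]] [N dog]] [Conj and] [NP [Det that] [N dog]]] [Conj or] [NP [Det that] [N poet]]]]]
The trees differ in how a recursive rule is bracketed over the same span.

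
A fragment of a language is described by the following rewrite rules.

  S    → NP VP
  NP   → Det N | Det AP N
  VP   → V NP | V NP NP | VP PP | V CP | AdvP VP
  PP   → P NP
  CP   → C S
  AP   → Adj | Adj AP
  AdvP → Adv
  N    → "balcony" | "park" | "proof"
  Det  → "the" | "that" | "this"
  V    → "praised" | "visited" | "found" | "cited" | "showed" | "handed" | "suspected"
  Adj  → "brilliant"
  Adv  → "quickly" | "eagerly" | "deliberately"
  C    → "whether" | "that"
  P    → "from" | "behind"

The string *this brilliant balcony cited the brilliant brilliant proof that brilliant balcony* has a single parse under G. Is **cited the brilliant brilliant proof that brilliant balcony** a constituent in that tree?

[S [NP [Det this] [AP [Adj brilliant]] [N balcony]] [VP [V cited] [NP [Det the] [AP [Adj brilliant] [AP [Adj brilliant]]] [N proof]] [NP [Det that] [AP [Adj brilliant]] [N balcony]]]]
The words 'cited the brilliant brilliant proof that brilliant balcony' are exhaustively dominated by a single VP node (built by VP → V NP NP), so they form a constituent.

Yes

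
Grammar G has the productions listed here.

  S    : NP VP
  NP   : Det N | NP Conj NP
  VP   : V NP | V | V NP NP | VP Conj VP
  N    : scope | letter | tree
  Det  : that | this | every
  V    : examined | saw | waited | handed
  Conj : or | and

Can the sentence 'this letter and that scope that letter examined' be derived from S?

For S → NP VP, every NP-prefix leaves a non-VP remainder: after 'this letter' the remainder is not a VP; after 'this letter and that scope' the remainder is not a VP.

Ungrammatical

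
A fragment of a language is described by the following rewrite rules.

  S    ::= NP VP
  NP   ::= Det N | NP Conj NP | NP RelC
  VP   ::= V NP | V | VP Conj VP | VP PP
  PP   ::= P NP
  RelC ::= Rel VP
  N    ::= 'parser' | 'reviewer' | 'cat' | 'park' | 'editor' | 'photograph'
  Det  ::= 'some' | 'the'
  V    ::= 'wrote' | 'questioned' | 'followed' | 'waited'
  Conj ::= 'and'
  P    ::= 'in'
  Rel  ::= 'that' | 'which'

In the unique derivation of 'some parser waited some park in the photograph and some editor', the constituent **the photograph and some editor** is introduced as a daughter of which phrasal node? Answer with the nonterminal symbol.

S
  NP
    Det: some
    N: parser
  VP
    VP
      V: waited
      NP
        Det: some
        N: park
    PP
      P: in
      NP
        NP
          Det: the
          N: photograph
        Conj: and
        NP
          Det: some
          N: editor
The span 'the photograph and some editor' is the NP node built by NP → NP Conj NP.
Its mother is the PP built by PP → P NP.

PP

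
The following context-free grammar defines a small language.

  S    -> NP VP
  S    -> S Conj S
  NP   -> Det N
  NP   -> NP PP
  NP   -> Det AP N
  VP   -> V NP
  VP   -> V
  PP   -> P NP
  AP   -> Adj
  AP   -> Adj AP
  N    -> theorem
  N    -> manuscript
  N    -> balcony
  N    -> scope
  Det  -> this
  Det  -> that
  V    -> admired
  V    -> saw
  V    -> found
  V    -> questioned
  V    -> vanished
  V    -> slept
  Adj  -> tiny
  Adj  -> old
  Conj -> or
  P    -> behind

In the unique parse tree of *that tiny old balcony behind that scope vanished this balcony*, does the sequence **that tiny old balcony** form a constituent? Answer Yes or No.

[S [NP [NP [Det that] [AP [Adj tiny] [AP [Adj old]]] [N balcony]] [PP [P behind] [NP [Det that] [N scope]]]] [VP [V vanished] [NP [Det this] [N balcony]]]]
The words 'that tiny old balcony' are exhaustively dominated by a single NP node (built by NP → Det AP N), so they form a constituent.

Yes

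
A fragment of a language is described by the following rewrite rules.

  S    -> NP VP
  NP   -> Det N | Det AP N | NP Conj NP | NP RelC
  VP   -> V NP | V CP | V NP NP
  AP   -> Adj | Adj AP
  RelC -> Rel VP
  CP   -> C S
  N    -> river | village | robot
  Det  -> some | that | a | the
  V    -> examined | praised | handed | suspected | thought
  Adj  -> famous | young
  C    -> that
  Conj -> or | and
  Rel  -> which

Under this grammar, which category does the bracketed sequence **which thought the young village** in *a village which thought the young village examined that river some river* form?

S
  NP
    NP
      Det: a
      N: village
    RelC
      Rel: which
      VP
        V: thought
        NP
          Det: the
          AP
            Adj: young
          N: village
  VP
    V: examined
    NP
      Det: that
      N: river
    NP
      Det: some
      N: river
The span 'which thought the young village' is the RelC node built by RelC → Rel VP.

RelC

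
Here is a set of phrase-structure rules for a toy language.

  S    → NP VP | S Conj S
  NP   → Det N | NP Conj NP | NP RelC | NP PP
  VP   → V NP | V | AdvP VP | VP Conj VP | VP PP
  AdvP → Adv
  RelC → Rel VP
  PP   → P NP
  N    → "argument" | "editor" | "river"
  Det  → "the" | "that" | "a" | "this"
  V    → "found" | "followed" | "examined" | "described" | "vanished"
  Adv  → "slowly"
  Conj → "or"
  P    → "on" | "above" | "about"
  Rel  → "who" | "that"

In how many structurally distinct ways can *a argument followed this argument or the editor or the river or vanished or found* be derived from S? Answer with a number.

4

Two of the 4 distinct bracketings:
[S [NP [Det a] [N argument]] [VP [VP [V followed] [NP [NP [Det this] [N argument]] [Conj or] [NP [NP [Det the] [N editor]] [Conj or] [NP [Det the] [N river]]]]] [Conj or] [VP [VP [V vanished]] [Conj or] [VP [V found]]]]]
[S [NP [Det a] [N argument]] [VP [VP [V followed] [NP [NP [NP [Det this] [N argument]] [Conj or] [NP [Det the] [N editor]]] [Conj or] [NP [Det the] [N river]]]] [Conj or] [VP [VP [V vanished]] [Conj or] [VP [V found]]]]]
The trees differ in how a recursive rule is bracketed over the same span.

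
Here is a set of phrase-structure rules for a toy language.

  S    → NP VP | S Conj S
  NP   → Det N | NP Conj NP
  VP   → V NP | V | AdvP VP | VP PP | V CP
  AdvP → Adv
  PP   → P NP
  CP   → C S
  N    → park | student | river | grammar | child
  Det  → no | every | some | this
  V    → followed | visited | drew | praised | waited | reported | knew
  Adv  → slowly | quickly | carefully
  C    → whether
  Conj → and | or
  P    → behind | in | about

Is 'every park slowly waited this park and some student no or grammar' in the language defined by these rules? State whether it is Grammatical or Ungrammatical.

An N word can never sit immediately before a Det word in any string this grammar generates, so the substring 'student no' rules out a derivation.

Ungrammatical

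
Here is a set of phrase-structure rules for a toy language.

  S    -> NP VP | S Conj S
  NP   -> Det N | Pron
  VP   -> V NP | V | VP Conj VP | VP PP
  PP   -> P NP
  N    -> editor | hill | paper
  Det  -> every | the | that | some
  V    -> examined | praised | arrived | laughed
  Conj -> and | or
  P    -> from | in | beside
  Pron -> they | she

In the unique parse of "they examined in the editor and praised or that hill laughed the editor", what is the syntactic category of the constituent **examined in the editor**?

[S [S [NP [Pron they]] [VP [VP [VP [V examined]] [PP [P in] [NP [Det the] [N editor]]]] [Conj and] [VP [V praised]]]] [Conj or] [S [NP [Det that] [N hill]] [VP [V laughed] [NP [Det the] [N editor]]]]]
The span 'examined in the editor' is the VP node built by VP → VP PP.

VP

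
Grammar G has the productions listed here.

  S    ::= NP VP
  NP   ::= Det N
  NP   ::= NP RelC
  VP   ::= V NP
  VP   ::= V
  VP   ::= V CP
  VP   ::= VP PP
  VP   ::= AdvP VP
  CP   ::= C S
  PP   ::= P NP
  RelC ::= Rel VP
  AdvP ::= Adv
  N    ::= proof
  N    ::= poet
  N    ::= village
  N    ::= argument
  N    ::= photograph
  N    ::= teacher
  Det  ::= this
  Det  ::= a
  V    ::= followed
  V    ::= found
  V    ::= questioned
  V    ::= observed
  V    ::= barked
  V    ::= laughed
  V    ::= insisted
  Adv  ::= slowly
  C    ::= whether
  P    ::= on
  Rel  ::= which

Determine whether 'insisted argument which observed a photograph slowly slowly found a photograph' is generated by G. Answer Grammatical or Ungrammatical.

Ungrammatical

A V word can never sit immediately before an N word in any string this grammar generates, so the substring 'insisted argument' rules out a derivation.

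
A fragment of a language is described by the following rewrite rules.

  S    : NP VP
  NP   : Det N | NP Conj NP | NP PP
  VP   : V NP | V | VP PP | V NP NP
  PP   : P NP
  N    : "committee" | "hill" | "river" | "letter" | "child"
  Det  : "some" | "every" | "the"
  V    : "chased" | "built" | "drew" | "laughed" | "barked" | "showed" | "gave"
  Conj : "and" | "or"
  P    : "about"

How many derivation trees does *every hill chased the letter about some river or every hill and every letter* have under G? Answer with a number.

Two of the 7 distinct bracketings:
[S [NP [Det every] [N hill]] [VP [V chased] [NP [NP [NP [Det the] [N letter]] [PP [P about] [NP [Det some] [N river]]]] [Conj or] [NP [NP [Det every] [N hill]] [Conj and] [NP [Det every] [N letter]]]]]]
[S [NP [Det every] [N hill]] [VP [V chased] [NP [NP [NP [NP [Det the] [N letter]] [PP [P about] [NP [Det some] [N river]]]] [Conj or] [NP [Det every] [N hill]]] [Conj and] [NP [Det every] [N letter]]]]]
The trees differ in how a recursive rule is bracketed over the same span.

7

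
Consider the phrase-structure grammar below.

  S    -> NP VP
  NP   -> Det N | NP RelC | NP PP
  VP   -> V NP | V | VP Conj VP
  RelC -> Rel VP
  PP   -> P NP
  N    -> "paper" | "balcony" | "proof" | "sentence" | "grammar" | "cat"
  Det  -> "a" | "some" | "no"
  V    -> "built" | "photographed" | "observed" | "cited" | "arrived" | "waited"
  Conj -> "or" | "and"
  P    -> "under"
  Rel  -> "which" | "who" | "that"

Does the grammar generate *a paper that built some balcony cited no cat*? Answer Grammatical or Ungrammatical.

S
  NP
    NP
      Det: a
      N: paper
    RelC
      Rel: that
      VP
        V: built
        NP
          Det: some
          N: balcony
  VP
    V: cited
    NP
      Det: no
      N: cat
Every word is introduced by a lexical rule and the phrasal rules combine the resulting categories into a single S.

Grammatical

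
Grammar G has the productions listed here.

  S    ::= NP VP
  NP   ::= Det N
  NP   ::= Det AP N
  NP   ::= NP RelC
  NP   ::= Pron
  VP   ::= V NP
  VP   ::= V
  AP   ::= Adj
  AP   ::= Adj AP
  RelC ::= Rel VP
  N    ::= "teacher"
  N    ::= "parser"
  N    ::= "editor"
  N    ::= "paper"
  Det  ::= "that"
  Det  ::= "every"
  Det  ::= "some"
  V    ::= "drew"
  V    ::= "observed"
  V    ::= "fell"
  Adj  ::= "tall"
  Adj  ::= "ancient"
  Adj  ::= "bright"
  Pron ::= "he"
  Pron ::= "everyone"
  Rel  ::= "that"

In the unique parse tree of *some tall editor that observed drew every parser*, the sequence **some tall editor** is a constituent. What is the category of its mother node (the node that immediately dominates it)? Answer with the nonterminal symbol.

[S [NP [NP [Det some] [AP [Adj tall]] [N editor]] [RelC [Rel that] [VP [V observed]]]] [VP [V drew] [NP [Det every] [N parser]]]]
The span 'some tall editor' is the NP node built by NP → Det AP N.
Its mother is the NP built by NP → NP RelC.

NP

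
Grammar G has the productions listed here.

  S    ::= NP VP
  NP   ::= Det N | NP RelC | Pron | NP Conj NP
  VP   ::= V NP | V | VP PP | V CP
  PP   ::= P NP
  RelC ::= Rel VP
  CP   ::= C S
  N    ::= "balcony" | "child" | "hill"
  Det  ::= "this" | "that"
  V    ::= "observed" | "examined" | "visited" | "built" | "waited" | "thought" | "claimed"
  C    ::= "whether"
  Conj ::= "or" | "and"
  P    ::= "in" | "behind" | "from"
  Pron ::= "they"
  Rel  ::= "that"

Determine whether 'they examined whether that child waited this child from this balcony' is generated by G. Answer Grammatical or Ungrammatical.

Grammatical

S
  NP
    Pron: they
  VP
    VP
      V: examined
      CP
        C: whether
        S
          NP
            Det: that
            N: child
          VP
            V: waited
            NP
              Det: this
              N: child
    PP
      P: from
      NP
        Det: this
        N: balcony
Every word is introduced by a lexical rule and the phrasal rules combine the resulting categories into a single S.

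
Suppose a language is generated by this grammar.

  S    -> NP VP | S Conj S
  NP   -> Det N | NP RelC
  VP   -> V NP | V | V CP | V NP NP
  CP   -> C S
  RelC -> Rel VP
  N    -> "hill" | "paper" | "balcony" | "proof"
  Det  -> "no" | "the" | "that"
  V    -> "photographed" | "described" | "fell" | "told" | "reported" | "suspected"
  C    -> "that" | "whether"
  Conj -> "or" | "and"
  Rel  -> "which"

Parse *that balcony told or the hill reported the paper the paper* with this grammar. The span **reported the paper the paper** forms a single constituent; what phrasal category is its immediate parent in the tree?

[S [S [NP [Det that] [N balcony]] [VP [V told]]] [Conj or] [S [NP [Det the] [N hill]] [VP [V reported] [NP [Det the] [N paper]] [NP [Det the] [N paper]]]]]
The span 'reported the paper the paper' is the VP node built by VP → V NP NP.
Its mother is the S built by S → NP VP.

S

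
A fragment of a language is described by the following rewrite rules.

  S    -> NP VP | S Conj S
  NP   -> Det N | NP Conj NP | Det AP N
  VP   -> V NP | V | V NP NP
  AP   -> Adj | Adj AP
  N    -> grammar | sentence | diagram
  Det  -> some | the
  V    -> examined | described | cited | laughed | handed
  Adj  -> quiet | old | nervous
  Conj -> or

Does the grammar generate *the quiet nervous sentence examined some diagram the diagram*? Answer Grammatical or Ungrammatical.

Grammatical

S
  NP
    Det: the
    AP
      Adj: quiet
      AP
        Adj: nervous
    N: sentence
  VP
    V: examined
    NP
      Det: some
      N: diagram
    NP
      Det: the
      N: diagram
Every word is introduced by a lexical rule and the phrasal rules combine the resulting categories into a single S.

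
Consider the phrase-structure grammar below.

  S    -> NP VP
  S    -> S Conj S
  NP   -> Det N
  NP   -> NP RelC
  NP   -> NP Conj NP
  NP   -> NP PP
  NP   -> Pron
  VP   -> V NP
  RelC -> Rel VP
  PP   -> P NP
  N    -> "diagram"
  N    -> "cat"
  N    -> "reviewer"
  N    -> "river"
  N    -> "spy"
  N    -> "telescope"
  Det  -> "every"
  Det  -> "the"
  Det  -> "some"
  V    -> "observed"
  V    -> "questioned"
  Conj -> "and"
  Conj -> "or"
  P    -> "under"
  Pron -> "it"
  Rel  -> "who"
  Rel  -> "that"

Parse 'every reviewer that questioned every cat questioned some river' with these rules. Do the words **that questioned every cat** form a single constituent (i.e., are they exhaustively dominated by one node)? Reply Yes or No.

[S [NP [NP [Det every] [N reviewer]] [RelC [Rel that] [VP [V questioned] [NP [Det every] [N cat]]]]] [VP [V questioned] [NP [Det some] [N river]]]]
The words 'that questioned every cat' are exhaustively dominated by a single RelC node (built by RelC → Rel VP), so they form a constituent.

Yes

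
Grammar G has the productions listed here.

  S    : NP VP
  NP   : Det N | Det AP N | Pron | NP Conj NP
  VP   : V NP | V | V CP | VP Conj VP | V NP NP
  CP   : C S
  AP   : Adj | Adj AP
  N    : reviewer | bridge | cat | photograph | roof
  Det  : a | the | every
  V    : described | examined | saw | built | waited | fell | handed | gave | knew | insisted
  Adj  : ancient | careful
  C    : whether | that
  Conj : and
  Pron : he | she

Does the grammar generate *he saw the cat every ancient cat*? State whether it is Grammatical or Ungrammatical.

[S [NP [Pron he]] [VP [V saw] [NP [Det the] [N cat]] [NP [Det every] [AP [Adj ancient]] [N cat]]]]
Every word is introduced by a lexical rule and the phrasal rules combine the resulting categories into a single S.

Grammatical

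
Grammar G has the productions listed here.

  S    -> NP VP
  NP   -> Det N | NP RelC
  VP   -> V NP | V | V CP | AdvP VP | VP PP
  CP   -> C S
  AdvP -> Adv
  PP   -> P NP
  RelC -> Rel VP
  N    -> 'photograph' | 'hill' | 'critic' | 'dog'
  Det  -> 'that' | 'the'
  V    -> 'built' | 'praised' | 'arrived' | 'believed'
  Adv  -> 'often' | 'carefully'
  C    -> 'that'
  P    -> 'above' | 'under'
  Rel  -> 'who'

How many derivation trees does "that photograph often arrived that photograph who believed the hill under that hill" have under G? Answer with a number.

3

Two of the 3 distinct bracketings:
[S [NP [Det that] [N photograph]] [VP [AdvP [Adv often]] [VP [V arrived] [NP [NP [Det that] [N photograph]] [RelC [Rel who] [VP [VP [V believed] [NP [Det the] [N hill]]] [PP [P under] [NP [Det that] [N hill]]]]]]]]]
[S [NP [Det that] [N photograph]] [VP [AdvP [Adv often]] [VP [VP [V arrived] [NP [NP [Det that] [N photograph]] [RelC [Rel who] [VP [V believed] [NP [Det the] [N hill]]]]]] [PP [P under] [NP [Det that] [N hill]]]]]]
The trees differ in how a recursive rule is bracketed over the same span.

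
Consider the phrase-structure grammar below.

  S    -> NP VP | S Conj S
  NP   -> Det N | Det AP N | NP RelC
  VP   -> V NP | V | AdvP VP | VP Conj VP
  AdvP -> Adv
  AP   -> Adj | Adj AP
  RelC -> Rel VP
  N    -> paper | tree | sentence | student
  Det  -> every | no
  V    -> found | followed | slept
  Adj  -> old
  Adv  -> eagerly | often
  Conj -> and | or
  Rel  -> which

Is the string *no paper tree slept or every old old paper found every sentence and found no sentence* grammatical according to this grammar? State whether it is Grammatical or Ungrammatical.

An N word can never sit immediately before an N word in any string this grammar generates, so the substring 'paper tree' rules out a derivation.

Ungrammatical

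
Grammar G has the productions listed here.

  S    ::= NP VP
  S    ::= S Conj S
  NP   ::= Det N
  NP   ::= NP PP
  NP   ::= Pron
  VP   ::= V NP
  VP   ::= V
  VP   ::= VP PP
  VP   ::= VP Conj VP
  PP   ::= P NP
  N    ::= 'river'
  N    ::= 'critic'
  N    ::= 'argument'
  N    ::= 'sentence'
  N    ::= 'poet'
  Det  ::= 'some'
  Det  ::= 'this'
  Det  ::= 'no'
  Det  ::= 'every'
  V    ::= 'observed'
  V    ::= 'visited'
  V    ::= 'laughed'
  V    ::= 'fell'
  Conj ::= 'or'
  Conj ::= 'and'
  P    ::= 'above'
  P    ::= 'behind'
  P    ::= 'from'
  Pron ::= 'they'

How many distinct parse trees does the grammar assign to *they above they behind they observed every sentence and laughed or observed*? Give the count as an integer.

Two of the 4 distinct bracketings:
[S [NP [NP [Pron they]] [PP [P above] [NP [NP [Pron they]] [PP [P behind] [NP [Pron they]]]]]] [VP [VP [V observed] [NP [Det every] [N sentence]]] [Conj and] [VP [VP [V laughed]] [Conj or] [VP [V observed]]]]]
[S [NP [NP [Pron they]] [PP [P above] [NP [NP [Pron they]] [PP [P behind] [NP [Pron they]]]]]] [VP [VP [VP [V observed] [NP [Det every] [N sentence]]] [Conj and] [VP [V laughed]]] [Conj or] [VP [V observed]]]]
The trees differ in how a recursive rule is bracketed over the same span.

4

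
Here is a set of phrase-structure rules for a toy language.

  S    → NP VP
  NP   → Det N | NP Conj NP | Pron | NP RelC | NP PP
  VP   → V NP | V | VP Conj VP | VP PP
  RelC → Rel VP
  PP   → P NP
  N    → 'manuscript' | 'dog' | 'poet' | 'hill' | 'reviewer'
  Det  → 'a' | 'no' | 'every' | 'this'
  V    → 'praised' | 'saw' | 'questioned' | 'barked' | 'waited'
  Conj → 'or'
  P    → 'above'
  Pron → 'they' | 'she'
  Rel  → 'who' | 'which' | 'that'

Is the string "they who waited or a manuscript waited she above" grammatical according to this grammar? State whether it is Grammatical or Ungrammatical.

For S → NP VP, every NP-prefix leaves a non-VP remainder: after 'they' the remainder is not a VP; after 'they who waited' the remainder is not a VP; after 'they who waited or a manuscript' the remainder is not a VP.

Ungrammatical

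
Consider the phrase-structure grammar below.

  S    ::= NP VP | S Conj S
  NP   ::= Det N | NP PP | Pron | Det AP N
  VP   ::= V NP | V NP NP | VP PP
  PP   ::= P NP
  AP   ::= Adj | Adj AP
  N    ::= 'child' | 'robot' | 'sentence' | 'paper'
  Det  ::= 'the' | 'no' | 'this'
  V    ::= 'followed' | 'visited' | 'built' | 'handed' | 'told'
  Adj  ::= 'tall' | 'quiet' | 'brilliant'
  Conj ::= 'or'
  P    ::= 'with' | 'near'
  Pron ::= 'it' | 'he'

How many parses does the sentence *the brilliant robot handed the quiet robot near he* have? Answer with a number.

2

The two bracketings:
[S [NP [Det the] [AP [Adj brilliant]] [N robot]] [VP [V handed] [NP [NP [Det the] [AP [Adj quiet]] [N robot]] [PP [P near] [NP [Pron he]]]]]]
[S [NP [Det the] [AP [Adj brilliant]] [N robot]] [VP [VP [V handed] [NP [Det the] [AP [Adj quiet]] [N robot]]] [PP [P near] [NP [Pron he]]]]]
The difference turns on whether NP → NP PP is used at the relevant span, versus an alternative expansion of NP.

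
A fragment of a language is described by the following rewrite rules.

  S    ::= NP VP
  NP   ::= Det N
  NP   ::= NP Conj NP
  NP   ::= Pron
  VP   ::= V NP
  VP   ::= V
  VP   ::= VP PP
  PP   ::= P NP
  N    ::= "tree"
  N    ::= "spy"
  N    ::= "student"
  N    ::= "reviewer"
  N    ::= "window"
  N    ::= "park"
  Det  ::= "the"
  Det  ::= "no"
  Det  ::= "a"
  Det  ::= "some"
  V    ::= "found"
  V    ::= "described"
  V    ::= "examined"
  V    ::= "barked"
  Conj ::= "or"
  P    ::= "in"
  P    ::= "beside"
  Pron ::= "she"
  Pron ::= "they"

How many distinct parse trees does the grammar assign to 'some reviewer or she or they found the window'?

The two bracketings:
[S [NP [NP [Det some] [N reviewer]] [Conj or] [NP [NP [Pron she]] [Conj or] [NP [Pron they]]]] [VP [V found] [NP [Det the] [N window]]]]
[S [NP [NP [NP [Det some] [N reviewer]] [Conj or] [NP [Pron she]]] [Conj or] [NP [Pron they]]] [VP [V found] [NP [Det the] [N window]]]]
The trees differ in how a recursive rule is bracketed over the same span.

2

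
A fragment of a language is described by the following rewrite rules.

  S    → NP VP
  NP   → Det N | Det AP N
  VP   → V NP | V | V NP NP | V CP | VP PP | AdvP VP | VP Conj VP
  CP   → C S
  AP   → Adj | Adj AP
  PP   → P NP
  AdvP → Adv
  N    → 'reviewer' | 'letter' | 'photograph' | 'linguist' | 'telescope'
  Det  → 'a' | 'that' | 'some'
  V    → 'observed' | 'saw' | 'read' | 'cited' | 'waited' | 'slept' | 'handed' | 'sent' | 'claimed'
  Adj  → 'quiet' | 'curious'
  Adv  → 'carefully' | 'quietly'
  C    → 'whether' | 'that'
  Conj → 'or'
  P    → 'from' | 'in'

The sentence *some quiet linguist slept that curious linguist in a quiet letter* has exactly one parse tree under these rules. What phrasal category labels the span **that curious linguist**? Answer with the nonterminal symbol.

NP

[S [NP [Det some] [AP [Adj quiet]] [N linguist]] [VP [VP [V slept] [NP [Det that] [AP [Adj curious]] [N linguist]]] [PP [P in] [NP [Det a] [AP [Adj quiet]] [N letter]]]]]
The span 'that curious linguist' is the NP node built by NP → Det AP N.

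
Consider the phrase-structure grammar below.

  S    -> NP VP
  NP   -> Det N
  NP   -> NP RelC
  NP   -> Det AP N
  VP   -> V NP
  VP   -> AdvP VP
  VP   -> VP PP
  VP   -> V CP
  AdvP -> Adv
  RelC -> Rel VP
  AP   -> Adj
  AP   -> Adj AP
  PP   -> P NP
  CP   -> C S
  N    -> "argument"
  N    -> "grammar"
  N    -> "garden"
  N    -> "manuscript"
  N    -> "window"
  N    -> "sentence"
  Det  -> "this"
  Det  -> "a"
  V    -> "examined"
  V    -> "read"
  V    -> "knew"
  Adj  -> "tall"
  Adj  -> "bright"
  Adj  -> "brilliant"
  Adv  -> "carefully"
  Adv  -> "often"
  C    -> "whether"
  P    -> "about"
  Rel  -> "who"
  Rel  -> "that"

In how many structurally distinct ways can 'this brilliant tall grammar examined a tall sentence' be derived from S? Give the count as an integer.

1

[S [NP [Det this] [AP [Adj brilliant] [AP [Adj tall]]] [N grammar]] [VP [V examined] [NP [Det a] [AP [Adj tall]] [N sentence]]]]
No rule offers an alternative attachment or grouping for any span, so this is the only derivation.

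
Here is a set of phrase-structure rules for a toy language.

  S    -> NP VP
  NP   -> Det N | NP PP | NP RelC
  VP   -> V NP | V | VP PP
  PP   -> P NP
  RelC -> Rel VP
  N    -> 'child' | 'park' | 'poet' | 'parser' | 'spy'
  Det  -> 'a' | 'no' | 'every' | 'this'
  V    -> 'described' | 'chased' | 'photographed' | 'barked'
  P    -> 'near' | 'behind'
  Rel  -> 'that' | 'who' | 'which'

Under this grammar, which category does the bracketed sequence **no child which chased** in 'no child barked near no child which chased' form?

NP

S
  NP
    Det: no
    N: child
  VP
    VP
      V: barked
    PP
      P: near
      NP
        NP
          Det: no
          N: child
        RelC
          Rel: which
          VP
            V: chased
The span 'no child which chased' is the NP node built by NP → NP RelC.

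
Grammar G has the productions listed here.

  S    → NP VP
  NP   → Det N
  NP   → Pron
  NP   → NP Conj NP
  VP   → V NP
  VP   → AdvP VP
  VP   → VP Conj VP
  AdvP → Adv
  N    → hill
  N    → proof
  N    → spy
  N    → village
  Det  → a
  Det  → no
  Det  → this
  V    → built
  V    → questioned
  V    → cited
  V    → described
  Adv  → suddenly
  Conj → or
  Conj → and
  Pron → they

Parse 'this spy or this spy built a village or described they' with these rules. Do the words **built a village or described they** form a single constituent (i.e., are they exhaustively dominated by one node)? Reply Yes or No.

[S [NP [NP [Det this] [N spy]] [Conj or] [NP [Det this] [N spy]]] [VP [VP [V built] [NP [Det a] [N village]]] [Conj or] [VP [V described] [NP [Pron they]]]]]
The words 'built a village or described they' are exhaustively dominated by a single VP node (built by VP → VP Conj VP), so they form a constituent.

Yes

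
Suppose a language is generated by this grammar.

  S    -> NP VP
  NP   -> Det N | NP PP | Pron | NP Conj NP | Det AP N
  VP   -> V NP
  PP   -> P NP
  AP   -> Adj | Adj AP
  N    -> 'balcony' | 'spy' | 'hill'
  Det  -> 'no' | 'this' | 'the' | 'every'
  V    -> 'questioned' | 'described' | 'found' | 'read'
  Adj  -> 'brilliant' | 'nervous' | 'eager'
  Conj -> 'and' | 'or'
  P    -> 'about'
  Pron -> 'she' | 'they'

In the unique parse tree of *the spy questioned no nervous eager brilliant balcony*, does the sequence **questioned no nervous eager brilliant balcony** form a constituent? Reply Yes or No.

[S [NP [Det the] [N spy]] [VP [V questioned] [NP [Det no] [AP [Adj nervous] [AP [Adj eager] [AP [Adj brilliant]]]] [N balcony]]]]
The words 'questioned no nervous eager brilliant balcony' are exhaustively dominated by a single VP node (built by VP → V NP), so they form a constituent.

Yes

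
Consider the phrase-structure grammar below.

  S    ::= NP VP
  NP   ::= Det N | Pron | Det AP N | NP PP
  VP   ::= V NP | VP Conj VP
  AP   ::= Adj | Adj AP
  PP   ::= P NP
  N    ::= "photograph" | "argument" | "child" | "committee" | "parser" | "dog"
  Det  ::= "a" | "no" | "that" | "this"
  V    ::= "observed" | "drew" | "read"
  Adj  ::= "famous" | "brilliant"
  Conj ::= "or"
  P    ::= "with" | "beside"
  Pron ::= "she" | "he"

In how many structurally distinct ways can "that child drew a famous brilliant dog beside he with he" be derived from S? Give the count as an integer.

2

The two bracketings:
[S [NP [Det that] [N child]] [VP [V drew] [NP [NP [Det a] [AP [Adj famous] [AP [Adj brilliant]]] [N dog]] [PP [P beside] [NP [NP [Pron he]] [PP [P with] [NP [Pron he]]]]]]]]
[S [NP [Det that] [N child]] [VP [V drew] [NP [NP [NP [Det a] [AP [Adj famous] [AP [Adj brilliant]]] [N dog]] [PP [P beside] [NP [Pron he]]]] [PP [P with] [NP [Pron he]]]]]]
The trees differ in how a recursive rule is bracketed over the same span.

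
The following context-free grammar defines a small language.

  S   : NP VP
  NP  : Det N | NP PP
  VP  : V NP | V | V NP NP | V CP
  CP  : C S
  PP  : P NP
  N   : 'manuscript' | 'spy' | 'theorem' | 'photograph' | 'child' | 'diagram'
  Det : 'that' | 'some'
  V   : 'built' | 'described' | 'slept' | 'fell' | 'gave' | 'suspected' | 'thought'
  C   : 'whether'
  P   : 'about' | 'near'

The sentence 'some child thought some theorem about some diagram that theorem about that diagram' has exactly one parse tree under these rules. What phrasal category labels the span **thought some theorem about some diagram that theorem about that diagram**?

VP

[S [NP [Det some] [N child]] [VP [V thought] [NP [NP [Det some] [N theorem]] [PP [P about] [NP [Det some] [N diagram]]]] [NP [NP [Det that] [N theorem]] [PP [P about] [NP [Det that] [N diagram]]]]]]
The span 'thought some theorem about some diagram that theorem about that diagram' is the VP node built by VP → V NP NP.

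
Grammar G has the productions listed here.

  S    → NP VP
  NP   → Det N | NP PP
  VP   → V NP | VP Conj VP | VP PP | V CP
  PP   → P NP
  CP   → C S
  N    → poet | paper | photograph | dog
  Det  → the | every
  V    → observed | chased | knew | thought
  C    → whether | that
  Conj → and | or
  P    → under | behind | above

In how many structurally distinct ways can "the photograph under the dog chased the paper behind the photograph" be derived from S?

The two bracketings:
[S [NP [NP [Det the] [N photograph]] [PP [P under] [NP [Det the] [N dog]]]] [VP [V chased] [NP [NP [Det the] [N paper]] [PP [P behind] [NP [Det the] [N photograph]]]]]]
[S [NP [NP [Det the] [N photograph]] [PP [P under] [NP [Det the] [N dog]]]] [VP [VP [V chased] [NP [Det the] [N paper]]] [PP [P behind] [NP [Det the] [N photograph]]]]]
The difference turns on whether VP → VP PP is used at the relevant span, versus an alternative expansion of VP.

2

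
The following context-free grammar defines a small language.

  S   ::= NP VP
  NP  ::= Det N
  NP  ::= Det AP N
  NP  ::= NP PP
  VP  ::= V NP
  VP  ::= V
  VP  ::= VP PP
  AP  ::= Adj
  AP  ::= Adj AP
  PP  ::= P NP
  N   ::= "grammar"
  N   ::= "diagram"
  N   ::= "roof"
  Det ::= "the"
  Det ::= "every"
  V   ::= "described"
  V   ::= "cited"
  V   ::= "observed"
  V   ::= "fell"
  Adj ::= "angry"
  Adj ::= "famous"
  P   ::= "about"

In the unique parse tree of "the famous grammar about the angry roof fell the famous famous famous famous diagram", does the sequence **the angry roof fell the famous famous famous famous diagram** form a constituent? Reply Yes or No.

[S [NP [NP [Det the] [AP [Adj famous]] [N grammar]] [PP [P about] [NP [Det the] [AP [Adj angry]] [N roof]]]] [VP [V fell] [NP [Det the] [AP [Adj famous] [AP [Adj famous] [AP [Adj famous] [AP [Adj famous]]]]] [N diagram]]]]
The smallest constituent containing 'the angry roof fell the famous famous famous famous diagram' is the S spanning 'the famous grammar about the angry roof fell the famous famous famous famous diagram'; no single node in the tree dominates exactly the given words.

No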